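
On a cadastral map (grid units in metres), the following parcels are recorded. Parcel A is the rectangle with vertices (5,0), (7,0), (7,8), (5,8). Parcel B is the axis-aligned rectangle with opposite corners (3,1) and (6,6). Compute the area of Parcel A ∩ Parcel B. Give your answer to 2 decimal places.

5.00

|Parcel A∩Parcel B|: x∈[5,6], y∈[1,6] → 1·5 = 5.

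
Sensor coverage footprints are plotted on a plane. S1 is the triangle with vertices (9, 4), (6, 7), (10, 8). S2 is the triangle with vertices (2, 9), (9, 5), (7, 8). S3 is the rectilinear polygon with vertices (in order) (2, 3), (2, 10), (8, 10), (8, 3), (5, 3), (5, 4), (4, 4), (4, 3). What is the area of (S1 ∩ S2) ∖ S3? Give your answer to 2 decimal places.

|S1 ∩ S2| = 2.2976.
|(S1 ∩ S2) ∩ S3| = 1.8333.
|(S1 ∩ S2) ∖ S3| = 2.2976 − 1.8333 = 0.46.

0.46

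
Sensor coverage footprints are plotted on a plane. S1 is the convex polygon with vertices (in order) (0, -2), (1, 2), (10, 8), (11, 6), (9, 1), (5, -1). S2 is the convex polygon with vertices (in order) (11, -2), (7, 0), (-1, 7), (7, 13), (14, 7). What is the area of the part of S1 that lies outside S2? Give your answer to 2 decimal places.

|S1| = 52.5, |S1∩S2| = 31.6757.
|S1 ∖ S2| = |S1| − |S1∩S2| = 52.5 − 31.6757 = 20.82.

20.82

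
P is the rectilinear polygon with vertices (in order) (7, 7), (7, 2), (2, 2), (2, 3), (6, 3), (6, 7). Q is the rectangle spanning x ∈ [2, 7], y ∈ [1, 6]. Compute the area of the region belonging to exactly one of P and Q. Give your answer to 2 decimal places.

|P| = 9, |Q| = 25, |P∩Q| = 8.
|P △ Q| = |P| + |Q| − 2·|P∩Q| = 9 + 25 − 16 = 18.00.

18.00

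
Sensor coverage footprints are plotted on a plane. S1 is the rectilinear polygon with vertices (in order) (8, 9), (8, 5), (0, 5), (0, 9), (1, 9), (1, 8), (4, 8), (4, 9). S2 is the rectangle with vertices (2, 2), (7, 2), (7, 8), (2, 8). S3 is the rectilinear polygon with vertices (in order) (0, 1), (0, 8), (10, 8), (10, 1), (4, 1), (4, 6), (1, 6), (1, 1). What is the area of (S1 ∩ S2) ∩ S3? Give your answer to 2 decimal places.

13.00

The region (S1 ∩ S2) ∩ S3 is the polygon with vertices (2,8), (4,8), (7,8), (7,5), (4,5), (4,6), (2,6).
By the shoelace formula its area is 13.00.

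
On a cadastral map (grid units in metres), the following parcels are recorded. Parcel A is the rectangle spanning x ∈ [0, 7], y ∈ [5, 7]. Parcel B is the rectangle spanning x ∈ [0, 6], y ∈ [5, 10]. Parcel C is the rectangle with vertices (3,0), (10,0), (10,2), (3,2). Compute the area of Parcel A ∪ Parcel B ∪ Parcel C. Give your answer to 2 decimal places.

By inclusion–exclusion:
Individual areas: |Parcel A| = 14, |Parcel B| = 30, |Parcel C| = 14.
|Parcel A∩Parcel B|: x∈[0,6], y∈[5,7] → 6·2 = 12.
|Parcel A∩Parcel C| = 0 (no overlap).
|Parcel B∩Parcel C| = 0 (no overlap).
|Parcel A∩Parcel B∩Parcel C| = 0.
|Parcel A ∪ Parcel B ∪ Parcel C| = 58 − 12 + 0 = 46.00.

46.00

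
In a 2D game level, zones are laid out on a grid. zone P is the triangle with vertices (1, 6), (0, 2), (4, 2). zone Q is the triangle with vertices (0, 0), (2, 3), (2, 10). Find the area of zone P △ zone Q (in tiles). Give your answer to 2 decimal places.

|zone P| = 8, |zone Q| = 7, |zone P∩zone Q| = 3.8211.
|zone P △ zone Q| = |zone P| + |zone Q| − 2·|zone P∩zone Q| = 8 + 7 − 7.6421 = 7.36.

7.36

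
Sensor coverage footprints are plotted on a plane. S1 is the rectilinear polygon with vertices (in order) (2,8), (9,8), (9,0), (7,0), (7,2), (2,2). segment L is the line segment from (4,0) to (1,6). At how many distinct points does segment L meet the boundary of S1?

The segment meets the boundary at (2,4), (3,2).

2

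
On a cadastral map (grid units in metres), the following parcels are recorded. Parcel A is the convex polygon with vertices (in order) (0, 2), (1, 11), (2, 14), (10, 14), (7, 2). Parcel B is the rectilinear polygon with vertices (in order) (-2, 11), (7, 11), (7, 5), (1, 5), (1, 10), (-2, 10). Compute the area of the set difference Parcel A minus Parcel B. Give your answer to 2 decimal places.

56.94

|Parcel A| = 93, |Parcel A∩Parcel B| = 36.0556.
|Parcel A ∖ Parcel B| = |Parcel A| − |Parcel A∩Parcel B| = 93 − 36.0556 = 56.94.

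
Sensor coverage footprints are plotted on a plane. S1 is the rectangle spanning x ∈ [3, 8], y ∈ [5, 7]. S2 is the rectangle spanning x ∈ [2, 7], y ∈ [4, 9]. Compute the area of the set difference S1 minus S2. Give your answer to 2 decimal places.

|S1∩S2|: x∈[3,7], y∈[5,7] → 4·2 = 8.
|S1| = 10.
|S1 ∖ S2| = |S1| − |S1∩S2| = 10 − 8 = 2.00.

2.00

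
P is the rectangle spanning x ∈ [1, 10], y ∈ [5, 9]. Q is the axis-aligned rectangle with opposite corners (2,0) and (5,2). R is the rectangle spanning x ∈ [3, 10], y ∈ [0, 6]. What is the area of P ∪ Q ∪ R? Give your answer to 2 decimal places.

73.00

By inclusion–exclusion:
Individual areas: |P| = 36, |Q| = 6, |R| = 42.
|P∩Q| = 0 (no overlap).
|P∩R|: x∈[3,10], y∈[5,6] → 7·1 = 7.
|Q∩R|: x∈[3,5], y∈[0,2] → 2·2 = 4.
|P∩Q∩R| = 0.
|P ∪ Q ∪ R| = 84 − 11 + 0 = 73.00.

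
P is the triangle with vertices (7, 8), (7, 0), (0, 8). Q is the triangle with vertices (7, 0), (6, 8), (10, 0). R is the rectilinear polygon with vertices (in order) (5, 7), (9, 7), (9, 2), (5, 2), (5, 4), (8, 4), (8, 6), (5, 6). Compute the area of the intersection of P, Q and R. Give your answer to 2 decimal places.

1.31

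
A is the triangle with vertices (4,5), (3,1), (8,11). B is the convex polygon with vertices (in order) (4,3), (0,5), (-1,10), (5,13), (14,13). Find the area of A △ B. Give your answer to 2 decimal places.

78.61

|A| = 5, |B| = 82.5, |A∩B| = 4.4444.
|A △ B| = |A| + |B| − 2·|A∩B| = 5 + 82.5 − 8.8889 = 78.61.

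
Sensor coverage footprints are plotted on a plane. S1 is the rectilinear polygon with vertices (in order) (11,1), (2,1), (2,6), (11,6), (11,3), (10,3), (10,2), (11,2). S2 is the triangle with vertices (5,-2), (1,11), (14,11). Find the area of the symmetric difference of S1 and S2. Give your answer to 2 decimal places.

73.50

|S1| = 44, |S2| = 84.5, |S1∩S2| = 27.5.
|S1 △ S2| = |S1| + |S2| − 2·|S1∩S2| = 44 + 84.5 − 55 = 73.50.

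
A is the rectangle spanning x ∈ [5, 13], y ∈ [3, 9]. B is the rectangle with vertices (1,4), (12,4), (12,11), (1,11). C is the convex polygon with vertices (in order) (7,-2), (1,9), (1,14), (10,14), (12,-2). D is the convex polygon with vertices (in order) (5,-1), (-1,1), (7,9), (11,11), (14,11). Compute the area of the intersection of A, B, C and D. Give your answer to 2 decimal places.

24.12

The intersection is the polygon with vertices (10.893,6.857), (8.75,4), (5,4), (5,7), (7,9), (10.625,9).
By the shoelace formula its area is 24.12.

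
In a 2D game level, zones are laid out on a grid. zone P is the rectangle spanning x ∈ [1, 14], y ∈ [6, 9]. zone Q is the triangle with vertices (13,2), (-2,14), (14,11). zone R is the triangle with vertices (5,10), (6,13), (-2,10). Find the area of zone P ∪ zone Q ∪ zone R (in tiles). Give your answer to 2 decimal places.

By inclusion–exclusion:
Individual areas: |zone P| = 39, |zone Q| = 73.5, |zone R| = 10.5.
|zone P∩zone Q| = 22.4583.
|zone P∩zone R| = 0.
|zone Q∩zone R| = 7.1255.
|zone P∩zone Q∩zone R| = 0.
|zone P ∪ zone Q ∪ zone R| = 123 − 29.5838 + 0 = 93.42.

93.42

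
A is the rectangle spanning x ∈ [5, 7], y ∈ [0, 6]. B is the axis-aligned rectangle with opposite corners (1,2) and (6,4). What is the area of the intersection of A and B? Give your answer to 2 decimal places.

2.00

|A∩B|: x∈[5,6], y∈[2,4] → 1·2 = 2.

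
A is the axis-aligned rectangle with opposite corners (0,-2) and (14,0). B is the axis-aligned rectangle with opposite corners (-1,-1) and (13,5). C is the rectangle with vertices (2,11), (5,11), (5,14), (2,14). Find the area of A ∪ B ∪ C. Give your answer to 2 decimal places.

By inclusion–exclusion:
Individual areas: |A| = 28, |B| = 84, |C| = 9.
|A∩B|: x∈[0,13], y∈[-1,0] → 13·1 = 13.
|A∩C| = 0 (no overlap).
|B∩C| = 0 (no overlap).
|A∩B∩C| = 0.
|A ∪ B ∪ C| = 121 − 13 + 0 = 108.00.

108.00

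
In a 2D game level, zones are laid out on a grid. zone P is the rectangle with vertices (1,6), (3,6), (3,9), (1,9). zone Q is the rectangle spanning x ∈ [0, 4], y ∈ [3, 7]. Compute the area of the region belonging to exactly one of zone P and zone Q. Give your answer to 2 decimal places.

18.00

|zone P∩zone Q|: x∈[1,3], y∈[6,7] → 2·1 = 2.
|zone P △ zone Q| = |zone P| + |zone Q| − 2·|zone P∩zone Q| = 6 + 16 − 4 = 18.00.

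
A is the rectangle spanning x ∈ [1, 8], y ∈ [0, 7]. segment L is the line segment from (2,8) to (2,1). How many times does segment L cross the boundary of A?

The segment meets the boundary at (2,7).

1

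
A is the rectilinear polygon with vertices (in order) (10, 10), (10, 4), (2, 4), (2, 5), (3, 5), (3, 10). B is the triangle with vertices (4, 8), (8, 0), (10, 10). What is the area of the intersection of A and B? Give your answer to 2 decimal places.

The intersection is the polygon with vertices (6,4), (4,8), (10,10), (8.8,4).
By the shoelace formula its area is 22.40.

22.40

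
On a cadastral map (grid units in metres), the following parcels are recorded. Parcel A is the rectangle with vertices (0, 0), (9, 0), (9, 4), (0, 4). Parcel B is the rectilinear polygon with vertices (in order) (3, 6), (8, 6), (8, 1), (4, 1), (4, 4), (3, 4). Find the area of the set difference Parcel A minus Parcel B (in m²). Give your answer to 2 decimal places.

|Parcel A| = 36, |Parcel A∩Parcel B| = 12.
|Parcel A ∖ Parcel B| = |Parcel A| − |Parcel A∩Parcel B| = 36 − 12 = 24.00.

24.00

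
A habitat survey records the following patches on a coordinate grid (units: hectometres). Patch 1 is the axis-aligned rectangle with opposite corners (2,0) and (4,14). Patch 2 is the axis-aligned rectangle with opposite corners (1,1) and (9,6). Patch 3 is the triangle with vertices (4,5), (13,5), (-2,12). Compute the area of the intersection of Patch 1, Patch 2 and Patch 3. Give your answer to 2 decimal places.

0.43

The intersection is the polygon with vertices (4,6), (4,5), (3.143,6).
By the shoelace formula its area is 0.43.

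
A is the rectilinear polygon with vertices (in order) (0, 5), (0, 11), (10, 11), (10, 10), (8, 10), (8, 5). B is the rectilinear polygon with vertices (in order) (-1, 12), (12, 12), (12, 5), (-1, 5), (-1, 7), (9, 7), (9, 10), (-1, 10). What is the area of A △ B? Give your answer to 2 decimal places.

|A| = 50, |B| = 61, |A∩B| = 26.
|A △ B| = |A| + |B| − 2·|A∩B| = 50 + 61 − 52 = 59.00.

59.00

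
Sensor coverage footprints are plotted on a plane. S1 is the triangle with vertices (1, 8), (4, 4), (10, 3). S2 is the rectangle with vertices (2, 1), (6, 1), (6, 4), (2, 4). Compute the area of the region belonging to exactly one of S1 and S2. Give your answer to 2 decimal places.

21.83

|S1| = 10.5, |S2| = 12, |S1∩S2| = 0.3333.
|S1 △ S2| = |S1| + |S2| − 2·|S1∩S2| = 10.5 + 12 − 0.6667 = 21.83.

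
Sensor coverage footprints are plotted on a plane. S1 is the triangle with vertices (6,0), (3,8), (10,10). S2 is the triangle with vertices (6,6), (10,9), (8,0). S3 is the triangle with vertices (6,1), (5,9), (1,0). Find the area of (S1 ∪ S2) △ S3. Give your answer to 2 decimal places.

|S1 ∪ S2| = 38.987.
|(S1 ∪ S2) ∩ S3| = 7.5135.
|(S1 ∪ S2) △ S3| = 38.987 + 20.5 − 15.027 = 44.46.

44.46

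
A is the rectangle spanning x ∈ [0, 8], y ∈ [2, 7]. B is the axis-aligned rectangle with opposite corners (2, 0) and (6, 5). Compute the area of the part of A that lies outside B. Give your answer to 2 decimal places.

28.00

|A∩B|: x∈[2,6], y∈[2,5] → 4·3 = 12.
|A| = 40.
|A ∖ B| = |A| − |A∩B| = 40 − 12 = 28.00.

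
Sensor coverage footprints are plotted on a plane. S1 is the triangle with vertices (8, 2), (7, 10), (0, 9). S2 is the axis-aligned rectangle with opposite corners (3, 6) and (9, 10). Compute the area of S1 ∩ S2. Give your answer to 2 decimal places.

The intersection is the polygon with vertices (7.5,6), (3.429,6), (3,6.375), (3,9.429), (7,10).
By the shoelace formula its area is 15.78.

15.78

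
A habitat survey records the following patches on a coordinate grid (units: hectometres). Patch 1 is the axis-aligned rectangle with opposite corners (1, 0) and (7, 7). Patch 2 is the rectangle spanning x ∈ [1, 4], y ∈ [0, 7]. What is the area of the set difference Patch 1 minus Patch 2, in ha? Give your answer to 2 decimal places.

|Patch 1∩Patch 2|: x∈[1,4], y∈[0,7] → 3·7 = 21.
|Patch 1| = 42.
|Patch 1 ∖ Patch 2| = |Patch 1| − |Patch 1∩Patch 2| = 42 − 21 = 21.00.

21.00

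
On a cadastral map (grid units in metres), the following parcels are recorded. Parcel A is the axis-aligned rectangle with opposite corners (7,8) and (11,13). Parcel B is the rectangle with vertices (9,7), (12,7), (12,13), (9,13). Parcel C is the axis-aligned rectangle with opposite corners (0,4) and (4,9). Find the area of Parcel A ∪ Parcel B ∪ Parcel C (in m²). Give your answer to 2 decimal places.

48.00

By inclusion–exclusion:
Individual areas: |Parcel A| = 20, |Parcel B| = 18, |Parcel C| = 20.
|Parcel A∩Parcel B|: x∈[9,11], y∈[8,13] → 2·5 = 10.
|Parcel A∩Parcel C| = 0 (no overlap).
|Parcel B∩Parcel C| = 0 (no overlap).
|Parcel A∩Parcel B∩Parcel C| = 0.
|Parcel A ∪ Parcel B ∪ Parcel C| = 58 − 10 + 0 = 48.00.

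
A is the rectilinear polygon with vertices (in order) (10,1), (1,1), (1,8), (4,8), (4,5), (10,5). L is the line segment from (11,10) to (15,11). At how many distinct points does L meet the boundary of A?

The segment lies entirely outside A and never meets its boundary.

0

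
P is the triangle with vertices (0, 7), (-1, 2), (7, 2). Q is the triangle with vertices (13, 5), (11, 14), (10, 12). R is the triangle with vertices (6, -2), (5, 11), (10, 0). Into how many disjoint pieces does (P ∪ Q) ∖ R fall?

(P ∪ Q) ∖ R splits into 2 disjoint pieces (area 19.3538, area 6.5).

2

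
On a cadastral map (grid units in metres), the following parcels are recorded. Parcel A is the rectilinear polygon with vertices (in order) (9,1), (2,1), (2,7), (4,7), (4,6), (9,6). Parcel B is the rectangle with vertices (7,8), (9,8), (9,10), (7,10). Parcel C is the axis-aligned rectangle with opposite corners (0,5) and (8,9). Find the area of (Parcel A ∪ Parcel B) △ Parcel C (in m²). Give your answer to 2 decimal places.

|Parcel A ∪ Parcel B| = 41.
|(Parcel A ∪ Parcel B) ∩ Parcel C| = 9.
|(Parcel A ∪ Parcel B) △ Parcel C| = 41 + 32 − 18 = 55.00.

55.00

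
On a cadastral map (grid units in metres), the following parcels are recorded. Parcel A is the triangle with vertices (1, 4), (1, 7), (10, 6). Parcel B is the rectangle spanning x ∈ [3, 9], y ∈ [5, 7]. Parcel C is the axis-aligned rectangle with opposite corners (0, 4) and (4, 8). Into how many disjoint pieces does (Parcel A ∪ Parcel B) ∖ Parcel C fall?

(Parcel A ∪ Parcel B) ∖ Parcel C is a single connected region.

1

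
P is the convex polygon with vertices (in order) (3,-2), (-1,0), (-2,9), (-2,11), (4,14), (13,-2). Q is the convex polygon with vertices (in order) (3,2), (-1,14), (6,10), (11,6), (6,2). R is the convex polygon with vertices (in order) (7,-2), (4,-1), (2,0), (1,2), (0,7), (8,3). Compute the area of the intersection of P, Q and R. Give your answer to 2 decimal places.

The intersection is the polygon with vertices (6,2), (3,2), (1.6,6.2), (7.538,3.231).
By the shoelace formula its area is 12.24.

12.24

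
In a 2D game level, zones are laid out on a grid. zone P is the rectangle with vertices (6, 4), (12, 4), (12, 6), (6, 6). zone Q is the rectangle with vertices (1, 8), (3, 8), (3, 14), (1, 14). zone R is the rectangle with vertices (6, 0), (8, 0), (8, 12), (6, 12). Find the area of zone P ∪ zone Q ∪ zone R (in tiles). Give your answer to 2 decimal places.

44.00

By inclusion–exclusion:
Individual areas: |zone P| = 12, |zone Q| = 12, |zone R| = 24.
|zone P∩zone Q| = 0 (no overlap).
|zone P∩zone R|: x∈[6,8], y∈[4,6] → 2·2 = 4.
|zone Q∩zone R| = 0 (no overlap).
|zone P∩zone Q∩zone R| = 0.
|zone P ∪ zone Q ∪ zone R| = 48 − 4 + 0 = 44.00.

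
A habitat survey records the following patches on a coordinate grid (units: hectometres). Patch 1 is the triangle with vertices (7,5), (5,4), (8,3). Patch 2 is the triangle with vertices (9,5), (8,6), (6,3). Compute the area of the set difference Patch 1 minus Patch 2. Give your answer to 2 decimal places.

1.89

|Patch 1| = 2.5, |Patch 1∩Patch 2| = 0.6133.
|Patch 1 ∖ Patch 2| = |Patch 1| − |Patch 1∩Patch 2| = 2.5 − 0.6133 = 1.89.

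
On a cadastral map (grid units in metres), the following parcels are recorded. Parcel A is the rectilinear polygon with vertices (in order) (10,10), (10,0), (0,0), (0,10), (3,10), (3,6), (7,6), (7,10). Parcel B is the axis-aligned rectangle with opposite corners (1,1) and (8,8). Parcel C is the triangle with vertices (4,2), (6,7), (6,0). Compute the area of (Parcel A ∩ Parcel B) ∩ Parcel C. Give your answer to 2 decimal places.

6.30

The region (Parcel A ∩ Parcel B) ∩ Parcel C is the polygon with vertices (6,6), (6,1), (5,1), (4,2), (5.6,6).
By the shoelace formula its area is 6.30.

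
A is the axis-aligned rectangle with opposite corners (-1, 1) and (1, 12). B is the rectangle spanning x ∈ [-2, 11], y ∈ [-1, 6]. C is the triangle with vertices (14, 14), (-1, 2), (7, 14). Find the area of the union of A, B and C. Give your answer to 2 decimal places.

140.33

By inclusion–exclusion:
Individual areas: |A| = 22, |B| = 91, |C| = 42.
|A∩B|: x∈[-1,1], y∈[1,6] → 2·5 = 10.
|A∩C| = 1.4.
|B∩C| = 4.6667.
|A∩B∩C| = 1.4.
|A ∪ B ∪ C| = 155 − 16.0667 + 1.4 = 140.33.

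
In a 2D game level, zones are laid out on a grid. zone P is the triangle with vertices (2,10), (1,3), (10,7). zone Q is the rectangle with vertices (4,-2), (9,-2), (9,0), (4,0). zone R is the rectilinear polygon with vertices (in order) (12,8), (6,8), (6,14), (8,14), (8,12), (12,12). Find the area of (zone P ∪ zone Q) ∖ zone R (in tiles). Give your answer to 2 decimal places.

|zone P ∪ zone Q| = 39.5.
|(zone P ∪ zone Q) ∩ zone R| = 0.3333.
|(zone P ∪ zone Q) ∖ zone R| = 39.5 − 0.3333 = 39.17.

39.17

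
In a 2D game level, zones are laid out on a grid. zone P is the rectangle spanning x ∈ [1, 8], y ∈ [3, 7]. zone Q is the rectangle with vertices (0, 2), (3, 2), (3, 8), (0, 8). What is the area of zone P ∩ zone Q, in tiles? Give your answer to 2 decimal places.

|zone P∩zone Q|: x∈[1,3], y∈[3,7] → 2·4 = 8.

8.00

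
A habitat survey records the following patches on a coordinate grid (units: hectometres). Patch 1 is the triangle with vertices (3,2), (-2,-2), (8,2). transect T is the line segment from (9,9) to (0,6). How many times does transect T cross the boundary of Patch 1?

0

The segment lies entirely outside Patch 1 and never meets its boundary.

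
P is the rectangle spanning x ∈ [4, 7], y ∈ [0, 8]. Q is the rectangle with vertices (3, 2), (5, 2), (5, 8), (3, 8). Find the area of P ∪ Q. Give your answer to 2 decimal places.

30.00

By inclusion–exclusion:
Individual areas: |P| = 24, |Q| = 12.
|P∩Q|: x∈[4,5], y∈[2,8] → 1·6 = 6.
|P ∪ Q| = 36 − 6 = 30.00.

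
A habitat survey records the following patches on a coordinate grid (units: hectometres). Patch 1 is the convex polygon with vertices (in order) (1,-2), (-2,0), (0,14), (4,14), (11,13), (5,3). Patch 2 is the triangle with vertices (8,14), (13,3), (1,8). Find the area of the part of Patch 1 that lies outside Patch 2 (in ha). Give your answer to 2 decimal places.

83.92

|Patch 1| = 117.5, |Patch 1∩Patch 2| = 33.5792.
|Patch 1 ∖ Patch 2| = |Patch 1| − |Patch 1∩Patch 2| = 117.5 − 33.5792 = 83.92.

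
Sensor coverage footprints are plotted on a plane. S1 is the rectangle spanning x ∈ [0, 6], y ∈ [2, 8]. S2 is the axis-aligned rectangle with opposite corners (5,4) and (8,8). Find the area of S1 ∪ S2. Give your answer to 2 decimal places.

44.00

By inclusion–exclusion:
Individual areas: |S1| = 36, |S2| = 12.
|S1∩S2|: x∈[5,6], y∈[4,8] → 1·4 = 4.
|S1 ∪ S2| = 48 − 4 = 44.00.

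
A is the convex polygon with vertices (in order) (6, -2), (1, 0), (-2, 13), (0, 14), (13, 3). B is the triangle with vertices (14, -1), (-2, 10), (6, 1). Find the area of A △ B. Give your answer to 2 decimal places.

99.03

|A| = 119.5, |B| = 28, |A∩B| = 24.2351.
|A △ B| = |A| + |B| − 2·|A∩B| = 119.5 + 28 − 48.4702 = 99.03.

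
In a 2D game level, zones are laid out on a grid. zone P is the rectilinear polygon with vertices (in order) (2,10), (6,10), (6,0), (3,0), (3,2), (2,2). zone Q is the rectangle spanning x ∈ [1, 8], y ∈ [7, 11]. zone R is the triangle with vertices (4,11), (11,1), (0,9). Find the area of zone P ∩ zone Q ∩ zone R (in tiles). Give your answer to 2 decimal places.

The intersection is the polygon with vertices (6,7), (2.75,7), (2,7.545), (2,10), (4.7,10), (6,8.143).
By the shoelace formula its area is 10.59.

10.59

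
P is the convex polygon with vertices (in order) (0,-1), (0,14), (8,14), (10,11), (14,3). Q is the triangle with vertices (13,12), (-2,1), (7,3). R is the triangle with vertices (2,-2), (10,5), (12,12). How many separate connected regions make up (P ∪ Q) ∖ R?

3

(P ∪ Q) ∖ R splits into 3 disjoint pieces (area 110.0761, area 0.8486, area 23.3939).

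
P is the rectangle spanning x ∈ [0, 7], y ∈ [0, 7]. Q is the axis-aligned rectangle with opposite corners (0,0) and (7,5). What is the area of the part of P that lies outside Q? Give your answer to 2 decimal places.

14.00

|P∩Q|: x∈[0,7], y∈[0,5] → 7·5 = 35.
|P| = 49.
|P ∖ Q| = |P| − |P∩Q| = 49 − 35 = 14.00.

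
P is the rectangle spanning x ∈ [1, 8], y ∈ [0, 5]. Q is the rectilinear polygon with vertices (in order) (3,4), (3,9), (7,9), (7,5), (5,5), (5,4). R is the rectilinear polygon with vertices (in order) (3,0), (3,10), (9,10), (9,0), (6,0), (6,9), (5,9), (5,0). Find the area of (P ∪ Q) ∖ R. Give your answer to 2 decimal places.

|P ∪ Q| = 51.
|(P ∪ Q) ∩ R| = 32.
|(P ∪ Q) ∖ R| = 51 − 32 = 19.00.

19.00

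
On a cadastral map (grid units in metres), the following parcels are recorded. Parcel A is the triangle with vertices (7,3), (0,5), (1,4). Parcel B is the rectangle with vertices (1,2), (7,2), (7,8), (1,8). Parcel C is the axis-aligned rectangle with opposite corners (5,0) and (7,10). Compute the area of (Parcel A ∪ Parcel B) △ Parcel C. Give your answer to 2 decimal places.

32.36

|Parcel A ∪ Parcel B| = 36.3571.
|(Parcel A ∪ Parcel B) ∩ Parcel C| = 12.
|(Parcel A ∪ Parcel B) △ Parcel C| = 36.3571 + 20 − 24 = 32.36.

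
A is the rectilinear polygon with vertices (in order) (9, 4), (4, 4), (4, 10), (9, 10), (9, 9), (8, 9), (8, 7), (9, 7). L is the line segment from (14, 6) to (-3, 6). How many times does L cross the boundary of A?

The segment meets the boundary at (4,6), (9,6).

2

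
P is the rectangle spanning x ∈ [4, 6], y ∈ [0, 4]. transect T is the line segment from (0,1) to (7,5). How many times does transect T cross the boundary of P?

The segment meets the boundary at (5.25,4), (4,3.286).

2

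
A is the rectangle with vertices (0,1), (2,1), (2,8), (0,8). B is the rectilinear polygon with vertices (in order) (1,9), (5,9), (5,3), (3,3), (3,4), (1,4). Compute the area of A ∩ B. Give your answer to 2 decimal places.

4.00

The intersection is the polygon with vertices (2,8), (2,4), (1,4), (1,8).
By the shoelace formula its area is 4.00.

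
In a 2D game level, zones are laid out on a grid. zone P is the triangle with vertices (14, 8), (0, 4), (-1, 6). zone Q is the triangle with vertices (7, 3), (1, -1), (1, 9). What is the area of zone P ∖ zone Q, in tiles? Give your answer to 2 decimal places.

10.65

|zone P| = 16, |zone P∩zone Q| = 5.3468.
|zone P ∖ zone Q| = |zone P| − |zone P∩zone Q| = 16 − 5.3468 = 10.65.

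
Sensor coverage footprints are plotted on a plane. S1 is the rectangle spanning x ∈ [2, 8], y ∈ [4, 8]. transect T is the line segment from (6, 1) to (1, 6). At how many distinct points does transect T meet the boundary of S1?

The segment meets the boundary at (2,5), (3,4).

2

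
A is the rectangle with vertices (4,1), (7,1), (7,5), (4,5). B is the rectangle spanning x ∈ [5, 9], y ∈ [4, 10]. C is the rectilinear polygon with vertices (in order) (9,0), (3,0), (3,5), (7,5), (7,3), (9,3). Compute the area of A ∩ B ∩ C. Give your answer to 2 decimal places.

The intersection is the polygon with vertices (7,4), (5,4), (5,5), (7,5).
By the shoelace formula its area is 2.00.

2.00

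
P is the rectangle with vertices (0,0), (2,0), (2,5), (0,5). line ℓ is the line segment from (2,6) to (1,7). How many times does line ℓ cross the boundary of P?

0

The segment lies entirely outside P and never meets its boundary.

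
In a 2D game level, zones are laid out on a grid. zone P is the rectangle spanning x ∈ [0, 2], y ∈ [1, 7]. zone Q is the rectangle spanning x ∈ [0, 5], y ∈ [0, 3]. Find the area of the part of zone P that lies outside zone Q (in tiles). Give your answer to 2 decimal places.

8.00

|zone P∩zone Q|: x∈[0,2], y∈[1,3] → 2·2 = 4.
|zone P| = 12.
|zone P ∖ zone Q| = |zone P| − |zone P∩zone Q| = 12 − 4 = 8.00.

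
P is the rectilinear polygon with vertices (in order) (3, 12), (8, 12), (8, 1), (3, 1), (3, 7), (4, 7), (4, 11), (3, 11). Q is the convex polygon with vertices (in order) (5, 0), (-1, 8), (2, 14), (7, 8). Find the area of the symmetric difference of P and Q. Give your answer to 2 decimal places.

54.67

|P| = 51, |Q| = 56, |P∩Q| = 26.1667.
|P △ Q| = |P| + |Q| − 2·|P∩Q| = 51 + 56 − 52.3333 = 54.67.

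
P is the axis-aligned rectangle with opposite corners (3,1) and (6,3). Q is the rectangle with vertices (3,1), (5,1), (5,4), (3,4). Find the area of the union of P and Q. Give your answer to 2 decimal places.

8.00

By inclusion–exclusion:
Individual areas: |P| = 6, |Q| = 6.
|P∩Q|: x∈[3,5], y∈[1,3] → 2·2 = 4.
|P ∪ Q| = 12 − 4 = 8.00.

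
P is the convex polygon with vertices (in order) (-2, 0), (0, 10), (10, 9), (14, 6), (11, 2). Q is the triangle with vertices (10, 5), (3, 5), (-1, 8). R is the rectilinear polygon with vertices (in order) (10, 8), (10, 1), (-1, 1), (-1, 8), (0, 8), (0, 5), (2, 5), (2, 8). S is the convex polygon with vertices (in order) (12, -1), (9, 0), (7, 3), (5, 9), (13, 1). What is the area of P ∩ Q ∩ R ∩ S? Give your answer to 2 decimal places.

The intersection is the polygon with vertices (6.333,5), (5.967,6.1), (8.625,5.375), (9,5).
By the shoelace formula its area is 1.83.

1.83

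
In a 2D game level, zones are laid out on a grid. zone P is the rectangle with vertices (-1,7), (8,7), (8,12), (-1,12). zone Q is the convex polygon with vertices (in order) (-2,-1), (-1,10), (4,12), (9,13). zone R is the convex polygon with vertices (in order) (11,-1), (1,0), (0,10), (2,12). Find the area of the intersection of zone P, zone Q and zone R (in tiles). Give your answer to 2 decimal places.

The intersection is the polygon with vertices (4.286,7), (0.3,7), (0,10), (0.667,10.667), (2.434,11.373), (4.911,7.795).
By the shoelace formula its area is 15.03.

15.03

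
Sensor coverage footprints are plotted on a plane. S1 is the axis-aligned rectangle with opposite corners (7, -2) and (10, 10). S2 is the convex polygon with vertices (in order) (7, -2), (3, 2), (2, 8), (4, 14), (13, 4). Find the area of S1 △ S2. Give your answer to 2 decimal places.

71.40

|S1| = 36, |S2| = 92, |S1∩S2| = 28.3.
|S1 △ S2| = |S1| + |S2| − 2·|S1∩S2| = 36 + 92 − 56.6 = 71.40.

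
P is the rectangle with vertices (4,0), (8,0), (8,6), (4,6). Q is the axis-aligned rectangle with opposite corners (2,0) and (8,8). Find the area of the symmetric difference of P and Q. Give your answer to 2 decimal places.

|P∩Q|: x∈[4,8], y∈[0,6] → 4·6 = 24.
|P △ Q| = |P| + |Q| − 2·|P∩Q| = 24 + 48 − 48 = 24.00.

24.00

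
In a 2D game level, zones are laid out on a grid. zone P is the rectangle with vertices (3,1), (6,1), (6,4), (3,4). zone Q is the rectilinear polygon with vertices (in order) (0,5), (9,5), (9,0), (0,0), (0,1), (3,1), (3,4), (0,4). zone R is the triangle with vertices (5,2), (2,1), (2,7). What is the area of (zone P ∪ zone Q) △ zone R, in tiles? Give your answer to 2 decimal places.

|zone P ∪ zone Q| = 36.
|(zone P ∪ zone Q) ∩ zone R| = 4.9667.
|(zone P ∪ zone Q) △ zone R| = 36 + 9 − 9.9333 = 35.07.

35.07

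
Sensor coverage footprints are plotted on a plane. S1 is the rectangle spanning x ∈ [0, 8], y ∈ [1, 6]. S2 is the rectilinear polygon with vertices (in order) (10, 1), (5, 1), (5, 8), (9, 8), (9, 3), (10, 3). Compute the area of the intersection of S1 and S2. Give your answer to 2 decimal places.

The intersection is the polygon with vertices (8,6), (8,1), (5,1), (5,6).
By the shoelace formula its area is 15.00.

15.00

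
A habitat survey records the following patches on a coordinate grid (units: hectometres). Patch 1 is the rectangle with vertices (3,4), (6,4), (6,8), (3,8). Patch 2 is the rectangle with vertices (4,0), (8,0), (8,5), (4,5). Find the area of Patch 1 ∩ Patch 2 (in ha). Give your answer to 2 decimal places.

|Patch 1∩Patch 2|: x∈[4,6], y∈[4,5] → 2·1 = 2.

2.00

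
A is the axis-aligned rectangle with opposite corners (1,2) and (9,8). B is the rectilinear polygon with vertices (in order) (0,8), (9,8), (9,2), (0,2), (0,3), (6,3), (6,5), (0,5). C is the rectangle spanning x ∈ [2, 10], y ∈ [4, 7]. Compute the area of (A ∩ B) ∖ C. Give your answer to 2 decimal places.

21.00

|A ∩ B| = 38.
|(A ∩ B) ∩ C| = 17.
|(A ∩ B) ∖ C| = 38 − 17 = 21.00.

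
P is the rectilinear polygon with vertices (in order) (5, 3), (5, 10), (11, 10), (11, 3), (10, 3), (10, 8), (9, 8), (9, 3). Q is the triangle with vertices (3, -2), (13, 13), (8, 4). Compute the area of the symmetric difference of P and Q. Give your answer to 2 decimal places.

36.80

|P| = 37, |Q| = 7.5, |P∩Q| = 3.85.
|P △ Q| = |P| + |Q| − 2·|P∩Q| = 37 + 7.5 − 7.7 = 36.80.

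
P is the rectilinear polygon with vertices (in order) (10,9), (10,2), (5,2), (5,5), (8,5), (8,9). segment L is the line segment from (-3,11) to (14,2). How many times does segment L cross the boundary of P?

The segment meets the boundary at (10,4.118), (8,5.176).

2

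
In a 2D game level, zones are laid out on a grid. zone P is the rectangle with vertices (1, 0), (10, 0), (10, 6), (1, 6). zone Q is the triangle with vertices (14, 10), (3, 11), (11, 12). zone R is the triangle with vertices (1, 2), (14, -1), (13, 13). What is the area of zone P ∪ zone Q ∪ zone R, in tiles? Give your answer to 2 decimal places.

By inclusion–exclusion:
Individual areas: |zone P| = 54, |zone Q| = 9.5, |zone R| = 89.5.
|zone P∩zone Q| = 0.
|zone P∩zone R| = 36.6061.
|zone Q∩zone R| = 2.5803.
|zone P∩zone Q∩zone R| = 0.
|zone P ∪ zone Q ∪ zone R| = 153 − 39.1864 + 0 = 113.81.

113.81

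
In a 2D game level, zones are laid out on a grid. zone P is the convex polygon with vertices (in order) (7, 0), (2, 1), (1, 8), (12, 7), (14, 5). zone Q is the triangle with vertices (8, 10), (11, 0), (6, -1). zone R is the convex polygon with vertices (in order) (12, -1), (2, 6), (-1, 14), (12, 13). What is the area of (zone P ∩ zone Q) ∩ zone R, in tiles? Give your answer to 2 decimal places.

The region (zone P ∩ zone Q) ∩ zone R is the polygon with vertices (7.529,7.407), (8.813,7.29), (10.294,2.353), (8.768,1.263), (6.677,2.726).
By the shoelace formula its area is 13.96.

13.96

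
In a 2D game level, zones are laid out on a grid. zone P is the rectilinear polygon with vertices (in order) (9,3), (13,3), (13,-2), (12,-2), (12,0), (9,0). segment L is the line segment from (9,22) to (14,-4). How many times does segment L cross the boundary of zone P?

2

The segment meets the boundary at (13,1.2), (12.654,3).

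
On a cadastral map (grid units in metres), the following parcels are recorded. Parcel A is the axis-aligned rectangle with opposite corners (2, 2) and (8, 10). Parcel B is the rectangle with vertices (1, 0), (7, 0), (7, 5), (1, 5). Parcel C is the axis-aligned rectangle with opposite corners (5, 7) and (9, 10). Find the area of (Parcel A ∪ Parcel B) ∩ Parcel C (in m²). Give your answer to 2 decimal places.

The region (Parcel A ∪ Parcel B) ∩ Parcel C is the polygon with vertices (8,10), (8,7), (5,7), (5,10).
By the shoelace formula its area is 9.00.

9.00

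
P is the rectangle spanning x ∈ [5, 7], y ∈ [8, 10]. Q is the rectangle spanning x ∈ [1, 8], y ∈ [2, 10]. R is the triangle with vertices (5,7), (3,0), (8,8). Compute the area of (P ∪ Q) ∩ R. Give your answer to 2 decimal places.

The region (P ∪ Q) ∩ R is the polygon with vertices (3.571,2), (5,7), (8,8), (4.25,2).
By the shoelace formula its area is 8.82.

8.82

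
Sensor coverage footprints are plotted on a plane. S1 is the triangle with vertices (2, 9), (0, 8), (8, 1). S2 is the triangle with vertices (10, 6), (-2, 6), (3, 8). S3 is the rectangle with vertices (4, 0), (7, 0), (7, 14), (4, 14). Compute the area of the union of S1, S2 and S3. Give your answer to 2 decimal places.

54.26

By inclusion–exclusion:
Individual areas: |S1| = 11, |S2| = 12, |S3| = 42.
|S1∩S2| = 3.4886.
|S1∩S3| = 3.4375.
|S2∩S3| = 3.8571.
|S1∩S2∩S3| = 0.0417.
|S1 ∪ S2 ∪ S3| = 65 − 10.7832 + 0.0417 = 54.26.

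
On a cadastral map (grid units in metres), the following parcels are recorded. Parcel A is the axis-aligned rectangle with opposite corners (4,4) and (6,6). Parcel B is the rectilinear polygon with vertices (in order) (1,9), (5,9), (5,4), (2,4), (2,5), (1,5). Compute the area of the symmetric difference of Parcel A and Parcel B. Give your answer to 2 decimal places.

19.00

|Parcel A| = 4, |Parcel B| = 19, |Parcel A∩Parcel B| = 2.
|Parcel A △ Parcel B| = |Parcel A| + |Parcel B| − 2·|Parcel A∩Parcel B| = 4 + 19 − 4 = 19.00.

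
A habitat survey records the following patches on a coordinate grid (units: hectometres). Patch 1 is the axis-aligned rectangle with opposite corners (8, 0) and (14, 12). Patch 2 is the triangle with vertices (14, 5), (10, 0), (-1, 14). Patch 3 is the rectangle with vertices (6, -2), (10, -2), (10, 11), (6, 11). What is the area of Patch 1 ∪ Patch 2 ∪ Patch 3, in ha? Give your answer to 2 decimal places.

By inclusion–exclusion:
Individual areas: |Patch 1| = 72, |Patch 2| = 55.5, |Patch 3| = 52.
|Patch 1∩Patch 2| = 28.2545.
|Patch 1∩Patch 3|: x∈[8,10], y∈[0,11] → 2·11 = 22.
|Patch 2∩Patch 3| = 24.2182.
|Patch 1∩Patch 2∩Patch 3| = 13.4545.
|Patch 1 ∪ Patch 2 ∪ Patch 3| = 179.5 − 74.4727 + 13.4545 = 118.48.

118.48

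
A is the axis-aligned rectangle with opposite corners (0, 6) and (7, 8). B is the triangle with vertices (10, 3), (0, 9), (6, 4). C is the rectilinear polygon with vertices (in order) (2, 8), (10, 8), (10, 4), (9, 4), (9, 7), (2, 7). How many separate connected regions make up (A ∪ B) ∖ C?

1

(A ∪ B) ∖ C is a single connected region.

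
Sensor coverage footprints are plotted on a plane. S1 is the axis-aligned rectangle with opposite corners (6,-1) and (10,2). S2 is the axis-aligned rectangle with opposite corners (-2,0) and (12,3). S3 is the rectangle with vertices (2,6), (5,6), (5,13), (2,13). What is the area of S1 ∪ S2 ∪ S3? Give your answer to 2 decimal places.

67.00

By inclusion–exclusion:
Individual areas: |S1| = 12, |S2| = 42, |S3| = 21.
|S1∩S2|: x∈[6,10], y∈[0,2] → 4·2 = 8.
|S1∩S3| = 0 (no overlap).
|S2∩S3| = 0 (no overlap).
|S1∩S2∩S3| = 0.
|S1 ∪ S2 ∪ S3| = 75 − 8 + 0 = 67.00.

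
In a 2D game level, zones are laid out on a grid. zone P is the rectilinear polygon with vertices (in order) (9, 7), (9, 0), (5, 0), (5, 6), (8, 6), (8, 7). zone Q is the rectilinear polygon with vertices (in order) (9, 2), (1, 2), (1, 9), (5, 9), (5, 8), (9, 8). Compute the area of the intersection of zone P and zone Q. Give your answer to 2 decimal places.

17.00

The intersection is the polygon with vertices (9,2), (5,2), (5,6), (8,6), (8,7), (9,7).
By the shoelace formula its area is 17.00.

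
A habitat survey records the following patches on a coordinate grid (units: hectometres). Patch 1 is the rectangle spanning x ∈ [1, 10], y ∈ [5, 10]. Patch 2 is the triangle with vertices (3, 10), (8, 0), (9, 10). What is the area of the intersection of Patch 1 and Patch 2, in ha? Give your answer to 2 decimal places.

The intersection is the polygon with vertices (9,10), (8.5,5), (5.5,5), (3,10).
By the shoelace formula its area is 22.50.

22.50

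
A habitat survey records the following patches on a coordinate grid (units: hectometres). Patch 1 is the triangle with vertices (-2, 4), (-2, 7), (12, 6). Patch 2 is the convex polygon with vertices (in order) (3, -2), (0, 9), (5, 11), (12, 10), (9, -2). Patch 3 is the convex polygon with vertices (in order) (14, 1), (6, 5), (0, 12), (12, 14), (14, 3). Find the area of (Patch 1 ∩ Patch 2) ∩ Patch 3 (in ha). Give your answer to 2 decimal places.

4.67

The region (Patch 1 ∩ Patch 2) ∩ Patch 3 is the polygon with vertices (10.963,5.852), (5.891,5.127), (4.696,6.522), (11.018,6.07).
By the shoelace formula its area is 4.67.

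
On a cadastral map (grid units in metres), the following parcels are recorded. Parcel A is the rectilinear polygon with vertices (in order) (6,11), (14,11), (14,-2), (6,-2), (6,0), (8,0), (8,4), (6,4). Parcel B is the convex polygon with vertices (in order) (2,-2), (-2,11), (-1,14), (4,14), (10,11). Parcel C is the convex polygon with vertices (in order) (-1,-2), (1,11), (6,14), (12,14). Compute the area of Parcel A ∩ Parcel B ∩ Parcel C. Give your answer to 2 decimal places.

7.81

The intersection is the polygon with vertices (6,11), (9.562,11), (6,6.615).
By the shoelace formula its area is 7.81.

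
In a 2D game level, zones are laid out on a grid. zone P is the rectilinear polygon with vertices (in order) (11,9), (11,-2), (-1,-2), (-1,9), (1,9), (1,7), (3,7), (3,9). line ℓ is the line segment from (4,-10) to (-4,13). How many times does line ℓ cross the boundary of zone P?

The segment meets the boundary at (-1,4.375), (1.217,-2).

2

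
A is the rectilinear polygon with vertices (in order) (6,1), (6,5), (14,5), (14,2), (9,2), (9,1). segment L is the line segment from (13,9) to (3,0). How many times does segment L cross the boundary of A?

2

The segment meets the boundary at (6,2.7), (8.556,5).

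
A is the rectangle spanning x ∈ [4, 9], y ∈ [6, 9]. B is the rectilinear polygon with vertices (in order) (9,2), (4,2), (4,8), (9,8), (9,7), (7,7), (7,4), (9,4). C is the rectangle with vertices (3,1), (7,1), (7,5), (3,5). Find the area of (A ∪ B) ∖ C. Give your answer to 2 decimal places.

|A ∪ B| = 31.
|(A ∪ B) ∩ C| = 9.
|(A ∪ B) ∖ C| = 31 − 9 = 22.00.

22.00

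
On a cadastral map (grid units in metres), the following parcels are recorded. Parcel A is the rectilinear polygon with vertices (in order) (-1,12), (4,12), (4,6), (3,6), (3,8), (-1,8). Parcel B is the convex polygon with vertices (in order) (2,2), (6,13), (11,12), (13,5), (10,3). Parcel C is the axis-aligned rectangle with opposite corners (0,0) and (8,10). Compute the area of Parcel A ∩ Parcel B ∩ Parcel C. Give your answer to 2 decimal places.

The intersection is the polygon with vertices (3.454,6), (4,7.5), (4,6).
By the shoelace formula its area is 0.41.

0.41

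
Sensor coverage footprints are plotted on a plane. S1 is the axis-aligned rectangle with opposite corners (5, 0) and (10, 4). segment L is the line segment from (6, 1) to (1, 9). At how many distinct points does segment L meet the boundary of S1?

The segment meets the boundary at (5,2.6).

1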